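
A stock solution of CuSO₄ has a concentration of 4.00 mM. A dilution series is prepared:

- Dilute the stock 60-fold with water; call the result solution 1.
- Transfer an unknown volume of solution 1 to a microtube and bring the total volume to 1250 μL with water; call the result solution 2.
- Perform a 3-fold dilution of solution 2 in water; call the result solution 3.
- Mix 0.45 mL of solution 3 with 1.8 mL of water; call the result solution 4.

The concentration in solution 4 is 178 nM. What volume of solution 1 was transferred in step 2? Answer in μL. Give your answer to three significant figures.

Step 1: 60-fold → factor 60
Step 2: v brought to 1250 μL → factor = 1250 μL/v
Step 3: 3-fold → factor 3
Step 4: 0.45 mL + 1.8 mL = 2.25 mL total → factor 2.25/0.45 = 5
Product of known-step factors = 900
Overall factor = 4.00 mM / (178 nM) = 22472
Step-2 factor = 22472 / 900 = 24.969
v = 1250 μL / 24.969 = 50.1 μL

50.1 μL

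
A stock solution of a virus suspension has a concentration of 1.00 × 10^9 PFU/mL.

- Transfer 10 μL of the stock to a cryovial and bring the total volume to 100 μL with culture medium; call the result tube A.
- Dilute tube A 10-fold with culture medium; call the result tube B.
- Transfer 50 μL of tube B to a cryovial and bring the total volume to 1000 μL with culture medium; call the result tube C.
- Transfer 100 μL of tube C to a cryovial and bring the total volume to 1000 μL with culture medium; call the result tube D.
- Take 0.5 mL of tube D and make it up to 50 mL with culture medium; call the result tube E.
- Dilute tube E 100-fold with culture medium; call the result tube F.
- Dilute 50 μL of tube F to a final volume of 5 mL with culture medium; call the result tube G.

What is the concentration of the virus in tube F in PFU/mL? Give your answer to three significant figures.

Step 1: 10 μL brought to 100 μL → factor 100/10 = 10
Step 2: 10-fold → factor 10
Step 3: 50 μL brought to 1000 μL → factor 1000/50 = 20
Step 4: 100 μL brought to 1000 μL → factor 1000/100 = 10
Step 5: 0.5 mL brought to 50 mL → factor 50/0.5 = 100
Step 6: 100-fold → factor 100
Dilution factor through tube F = 10 × 10 × 20 × 10 × 100 × 100 = 2 × 10^8
[tube F] = 1.00 × 10^9 PFU/mL / 2 × 10^8 = 5.00 PFU/mL

5.00 PFU/mL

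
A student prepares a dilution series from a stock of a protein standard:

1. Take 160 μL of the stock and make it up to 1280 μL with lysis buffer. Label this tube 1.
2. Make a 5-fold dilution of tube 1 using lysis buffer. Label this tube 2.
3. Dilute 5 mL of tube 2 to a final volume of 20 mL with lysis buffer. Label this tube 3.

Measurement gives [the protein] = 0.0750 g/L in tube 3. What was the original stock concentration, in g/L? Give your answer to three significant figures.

12.0 g/L

Step 1: 160 μL brought to 1280 μL → factor 1280/160 = 8
Step 2: 5-fold → factor 5
Step 3: 5 mL brought to 20 mL → factor 20/5 = 4
Overall dilution factor = 8 × 5 × 4 = 160
Stock = 0.0750 g/L × 160 = 12.0 g/L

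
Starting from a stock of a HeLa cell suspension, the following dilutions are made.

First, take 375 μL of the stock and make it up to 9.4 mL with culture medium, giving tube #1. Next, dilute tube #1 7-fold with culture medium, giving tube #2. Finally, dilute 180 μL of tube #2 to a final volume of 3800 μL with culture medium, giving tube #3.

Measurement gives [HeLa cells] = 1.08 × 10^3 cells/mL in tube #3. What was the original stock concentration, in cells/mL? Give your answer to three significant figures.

4.00 × 10^6 cells/mL

Step 1: 375 μL brought to 9.4 mL → factor 9400/375 = 25.067
Step 2: 7-fold → factor 7
Step 3: 180 μL brought to 3800 μL → factor 3800/180 = 21.111
Overall dilution factor = 25.067 × 7 × 21.111 = 3704.3
Stock = 1.08 × 10^3 cells/mL × 3704.3 = 4.00 × 10^6 cells/mL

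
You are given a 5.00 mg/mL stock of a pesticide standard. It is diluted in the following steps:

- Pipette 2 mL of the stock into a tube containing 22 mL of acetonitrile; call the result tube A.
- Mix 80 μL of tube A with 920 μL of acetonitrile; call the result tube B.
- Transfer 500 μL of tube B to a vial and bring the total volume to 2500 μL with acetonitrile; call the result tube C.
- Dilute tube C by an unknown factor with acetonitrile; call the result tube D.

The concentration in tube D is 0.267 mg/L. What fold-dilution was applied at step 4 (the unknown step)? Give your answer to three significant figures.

Step 1: 2 mL + 22 mL = 24 mL total → factor 24/2 = 12
Step 2: 80 μL + 920 μL = 1000 μL total → factor 1000/80 = 12.5
Step 3: 500 μL brought to 2500 μL → factor 2500/500 = 5
Step 4: unknown factor x
Product of known-step factors = 750
Overall factor = 5.00 mg/mL / (0.267 mg/L) = 18727
x = 18727 / 750 = 25.0

25.0-fold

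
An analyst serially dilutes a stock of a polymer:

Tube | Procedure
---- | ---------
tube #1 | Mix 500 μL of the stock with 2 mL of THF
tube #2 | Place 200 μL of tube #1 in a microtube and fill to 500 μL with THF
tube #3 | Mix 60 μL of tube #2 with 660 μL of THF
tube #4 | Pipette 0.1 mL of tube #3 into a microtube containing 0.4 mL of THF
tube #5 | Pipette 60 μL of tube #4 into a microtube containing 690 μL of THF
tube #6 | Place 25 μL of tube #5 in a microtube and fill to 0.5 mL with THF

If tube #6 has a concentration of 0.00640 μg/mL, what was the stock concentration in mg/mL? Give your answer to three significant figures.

Step 1: 500 μL + 2 mL = 2500 μL total → factor 2500/500 = 5
Step 2: 200 μL brought to 500 μL → factor 500/200 = 2.5
Step 3: 60 μL + 660 μL = 720 μL total → factor 720/60 = 12
Step 4: 0.1 mL + 0.4 mL = 0.5 mL total → factor 0.5/0.1 = 5
Step 5: 60 μL + 690 μL = 750 μL total → factor 750/60 = 12.5
Step 6: 25 μL brought to 0.5 mL → factor 500/25 = 20
Overall dilution factor = 5 × 2.5 × 12 × 5 × 12.5 × 20 = 1.875 × 10^5
Stock = 0.00640 μg/mL × 1.875 × 10^5 = 1200 μg/mL = 1.20 mg/mL

1.20 mg/mL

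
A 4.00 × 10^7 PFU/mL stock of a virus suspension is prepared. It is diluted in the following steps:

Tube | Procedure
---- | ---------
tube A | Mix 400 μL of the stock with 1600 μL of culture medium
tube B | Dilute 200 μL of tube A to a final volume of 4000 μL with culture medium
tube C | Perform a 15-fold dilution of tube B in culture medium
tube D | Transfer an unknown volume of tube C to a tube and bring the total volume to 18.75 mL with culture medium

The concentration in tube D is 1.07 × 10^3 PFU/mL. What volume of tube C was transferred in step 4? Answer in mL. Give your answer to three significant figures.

0.752 mL

Step 1: 400 μL + 1600 μL = 2000 μL total → factor 2000/400 = 5
Step 2: 200 μL brought to 4000 μL → factor 4000/200 = 20
Step 3: 15-fold → factor 15
Step 4: v brought to 18.75 mL → factor = 18.75 mL/v
Product of known-step factors = 1500
Overall factor = 4.00 × 10^7 PFU/mL / (1.07 × 10^3 PFU/mL) = 37383
Step-4 factor = 37383 / 1500 = 24.922
v = 18.75 mL / 24.922 = 0.752 mL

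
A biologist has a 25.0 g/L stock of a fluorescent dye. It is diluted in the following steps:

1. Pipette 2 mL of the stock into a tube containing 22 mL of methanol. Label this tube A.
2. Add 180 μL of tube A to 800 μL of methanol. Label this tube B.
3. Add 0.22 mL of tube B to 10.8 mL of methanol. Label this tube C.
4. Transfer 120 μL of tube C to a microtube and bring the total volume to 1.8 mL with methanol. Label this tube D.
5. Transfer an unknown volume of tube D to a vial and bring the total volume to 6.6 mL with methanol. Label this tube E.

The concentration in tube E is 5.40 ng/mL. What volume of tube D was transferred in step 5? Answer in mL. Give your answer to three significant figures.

0.0700 mL

Step 1: 2 mL + 22 mL = 24 mL total → factor 24/2 = 12
Step 2: 180 μL + 800 μL = 980 μL total → factor 980/180 = 5.4444
Step 3: 0.22 mL + 10.8 mL = 11.02 mL total → factor 11.02/0.22 = 50.091
Step 4: 120 μL brought to 1.8 mL → factor 1800/120 = 15
Step 5: v brought to 6.6 mL → factor = 6.6 mL/v
Product of known-step factors = 49089
Overall factor = 25.0 g/L / (5.40 ng/mL) = 4.6296 × 10^6
Step-5 factor = 4.6296 × 10^6 / 49089 = 94.311
v = 6.6 mL / 94.311 = 0.0700 mL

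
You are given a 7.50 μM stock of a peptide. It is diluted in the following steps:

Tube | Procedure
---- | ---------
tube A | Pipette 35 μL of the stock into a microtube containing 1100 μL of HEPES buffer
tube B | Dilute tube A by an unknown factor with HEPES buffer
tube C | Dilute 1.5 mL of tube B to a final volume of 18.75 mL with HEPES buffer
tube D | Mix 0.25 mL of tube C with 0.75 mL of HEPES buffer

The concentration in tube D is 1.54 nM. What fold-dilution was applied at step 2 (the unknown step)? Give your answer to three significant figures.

Step 1: 35 μL + 1100 μL = 1135 μL total → factor 1135/35 = 32.429
Step 2: unknown factor x
Step 3: 1.5 mL brought to 18.75 mL → factor 18.75/1.5 = 12.5
Step 4: 0.25 mL + 0.75 mL = 1 mL total → factor 1/0.25 = 4
Product of known-step factors = 1621.4
Overall factor = 7.50 μM / (1.54 nM) = 4870.1
x = 4870.1 / 1621.4 = 3.00

3.00-fold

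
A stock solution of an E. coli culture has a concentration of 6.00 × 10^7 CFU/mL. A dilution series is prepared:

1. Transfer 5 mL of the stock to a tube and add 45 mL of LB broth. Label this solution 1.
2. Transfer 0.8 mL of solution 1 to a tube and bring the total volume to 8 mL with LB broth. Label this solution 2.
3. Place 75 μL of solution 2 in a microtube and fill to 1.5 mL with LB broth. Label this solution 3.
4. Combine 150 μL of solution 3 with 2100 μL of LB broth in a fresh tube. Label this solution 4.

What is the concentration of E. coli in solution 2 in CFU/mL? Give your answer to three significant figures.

Step 1: 5 mL + 45 mL = 50 mL total → factor 50/5 = 10
Step 2: 0.8 mL brought to 8 mL → factor 8/0.8 = 10
Dilution factor through solution 2 = 10 × 10 = 100
[solution 2] = 6.00 × 10^7 CFU/mL / 100 = 6.00 × 10^5 CFU/mL

6.00 × 10^5 CFU/mL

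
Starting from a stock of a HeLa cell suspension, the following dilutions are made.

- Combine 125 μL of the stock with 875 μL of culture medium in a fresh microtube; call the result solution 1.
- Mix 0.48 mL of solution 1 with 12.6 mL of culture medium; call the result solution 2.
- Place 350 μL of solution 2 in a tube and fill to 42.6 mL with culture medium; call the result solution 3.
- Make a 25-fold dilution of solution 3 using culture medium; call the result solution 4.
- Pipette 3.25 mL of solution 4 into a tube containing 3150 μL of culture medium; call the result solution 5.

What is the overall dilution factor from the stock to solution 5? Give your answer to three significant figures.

Step 1: 125 μL + 875 μL = 1000 μL total → factor 1000/125 = 8
Step 2: 0.48 mL + 12.6 mL = 13.08 mL total → factor 13.08/0.48 = 27.25
Step 3: 350 μL brought to 42.6 mL → factor 42600/350 = 121.71
Step 4: 25-fold → factor 25
Step 5: 3.25 mL + 3150 μL = 6.4 mL total → factor 6.4/3.25 = 1.9692
Overall dilution factor = 8 × 27.25 × 121.71 × 25 × 1.9692 = 1.3063 × 10^6

1.31 × 10^6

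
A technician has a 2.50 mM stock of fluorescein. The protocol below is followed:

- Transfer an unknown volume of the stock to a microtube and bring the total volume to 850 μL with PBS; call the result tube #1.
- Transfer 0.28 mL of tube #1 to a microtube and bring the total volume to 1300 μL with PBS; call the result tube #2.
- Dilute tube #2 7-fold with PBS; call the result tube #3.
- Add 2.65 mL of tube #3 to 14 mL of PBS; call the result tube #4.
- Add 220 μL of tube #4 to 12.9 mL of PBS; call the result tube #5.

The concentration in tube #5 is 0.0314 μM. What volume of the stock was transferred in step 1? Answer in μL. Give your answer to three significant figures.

130 μL

Step 1: v brought to 850 μL → factor = 850 μL/v
Step 2: 0.28 mL brought to 1300 μL → factor 1.3/0.28 = 4.6429
Step 3: 7-fold → factor 7
Step 4: 2.65 mL + 14 mL = 16.65 mL total → factor 16.65/2.65 = 6.283
Step 5: 220 μL + 12.9 mL = 13120 μL total → factor 13120/220 = 59.636
Product of known-step factors = 12178
Overall factor = 2.50 mM / (0.0314 μM) = 79618
Step-1 factor = 79618 / 12178 = 6.538
v = 850 μL / 6.538 = 130 μL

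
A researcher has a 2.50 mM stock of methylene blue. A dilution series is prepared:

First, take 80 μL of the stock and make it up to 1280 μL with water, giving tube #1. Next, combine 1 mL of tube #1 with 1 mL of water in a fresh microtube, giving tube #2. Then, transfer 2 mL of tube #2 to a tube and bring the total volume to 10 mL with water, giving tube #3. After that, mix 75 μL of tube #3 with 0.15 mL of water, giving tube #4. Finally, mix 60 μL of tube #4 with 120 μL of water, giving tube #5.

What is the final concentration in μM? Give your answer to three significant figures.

1.74 μM

Step 1: 80 μL brought to 1280 μL → factor 1280/80 = 16
Step 2: 1 mL + 1 mL = 2 mL total → factor 2/1 = 2
Step 3: 2 mL brought to 10 mL → factor 10/2 = 5
Step 4: 75 μL + 0.15 mL = 225 μL total → factor 225/75 = 3
Step 5: 60 μL + 120 μL = 180 μL total → factor 180/60 = 3
Overall dilution factor = 16 × 2 × 5 × 3 × 3 = 1440
Final = 2.50 mM / 1440 = 0.001736 mM = 1.74 μM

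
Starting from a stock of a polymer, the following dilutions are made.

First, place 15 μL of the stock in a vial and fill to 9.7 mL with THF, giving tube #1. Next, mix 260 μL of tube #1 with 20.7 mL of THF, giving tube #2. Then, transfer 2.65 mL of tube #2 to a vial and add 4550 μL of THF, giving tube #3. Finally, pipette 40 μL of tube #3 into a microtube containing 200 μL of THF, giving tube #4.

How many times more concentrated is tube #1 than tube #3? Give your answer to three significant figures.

219

Step 1: 15 μL brought to 9.7 mL → factor 9700/15 = 646.67
Step 2: 260 μL + 20.7 mL = 20960 μL total → factor 20960/260 = 80.615
Step 3: 2.65 mL + 4550 μL = 7.2 mL total → factor 7.2/2.65 = 2.717
Dilution factor to tube #1 = 646.67; to tube #3 = 1.4164 × 10^5
[tube #1]/[tube #3] = (factor to tube #3)/(factor to tube #1) = 1.4164 × 10^5/646.67 = 219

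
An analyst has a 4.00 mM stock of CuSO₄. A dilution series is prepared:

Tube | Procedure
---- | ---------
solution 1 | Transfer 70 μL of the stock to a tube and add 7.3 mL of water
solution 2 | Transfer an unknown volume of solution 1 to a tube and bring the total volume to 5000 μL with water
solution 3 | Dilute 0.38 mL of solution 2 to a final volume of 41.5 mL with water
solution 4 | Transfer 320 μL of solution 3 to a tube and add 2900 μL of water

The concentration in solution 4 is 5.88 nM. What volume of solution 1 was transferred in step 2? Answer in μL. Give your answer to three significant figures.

Step 1: 70 μL + 7.3 mL = 7370 μL total → factor 7370/70 = 105.29
Step 2: v brought to 5000 μL → factor = 5000 μL/v
Step 3: 0.38 mL brought to 41.5 mL → factor 41.5/0.38 = 109.21
Step 4: 320 μL + 2900 μL = 3220 μL total → factor 3220/320 = 10.062
Product of known-step factors = 1.157 × 10^5
Overall factor = 4.00 mM / (5.88 nM) = 6.8027 × 10^5
Step-2 factor = 6.8027 × 10^5 / 1.157 × 10^5 = 5.8795
v = 5000 μL / 5.8795 = 850 μL

850 μL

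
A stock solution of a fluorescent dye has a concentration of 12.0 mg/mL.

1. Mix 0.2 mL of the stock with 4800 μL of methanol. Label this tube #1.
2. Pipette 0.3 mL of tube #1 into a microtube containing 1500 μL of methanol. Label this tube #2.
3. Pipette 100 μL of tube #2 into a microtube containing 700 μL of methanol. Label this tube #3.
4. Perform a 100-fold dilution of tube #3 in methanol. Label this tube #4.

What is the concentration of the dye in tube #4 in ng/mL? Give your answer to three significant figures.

100 ng/mL

Step 1: 0.2 mL + 4800 μL = 5 mL total → factor 5/0.2 = 25
Step 2: 0.3 mL + 1500 μL = 1.8 mL total → factor 1.8/0.3 = 6
Step 3: 100 μL + 700 μL = 800 μL total → factor 800/100 = 8
Step 4: 100-fold → factor 100
Overall dilution factor = 25 × 6 × 8 × 100 = 1.2 × 10^5
Final = 12.0 mg/mL / 1.2 × 10^5 = 0.0001000 mg/mL = 100 ng/mL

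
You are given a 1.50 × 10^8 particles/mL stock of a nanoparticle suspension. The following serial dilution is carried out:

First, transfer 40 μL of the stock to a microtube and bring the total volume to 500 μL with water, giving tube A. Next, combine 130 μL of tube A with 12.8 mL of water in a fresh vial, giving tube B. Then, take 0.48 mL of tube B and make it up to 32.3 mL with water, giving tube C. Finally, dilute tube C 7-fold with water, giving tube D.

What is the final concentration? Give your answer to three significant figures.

256 particles/mL

Step 1: 40 μL brought to 500 μL → factor 500/40 = 12.5
Step 2: 130 μL + 12.8 mL = 12930 μL total → factor 12930/130 = 99.462
Step 3: 0.48 mL brought to 32.3 mL → factor 32.3/0.48 = 67.292
Step 4: 7-fold → factor 7
Overall dilution factor = 12.5 × 99.462 × 67.292 × 7 = 5.8563 × 10^5
Final = 1.50 × 10^8 particles/mL / 5.8563 × 10^5 = 256 particles/mL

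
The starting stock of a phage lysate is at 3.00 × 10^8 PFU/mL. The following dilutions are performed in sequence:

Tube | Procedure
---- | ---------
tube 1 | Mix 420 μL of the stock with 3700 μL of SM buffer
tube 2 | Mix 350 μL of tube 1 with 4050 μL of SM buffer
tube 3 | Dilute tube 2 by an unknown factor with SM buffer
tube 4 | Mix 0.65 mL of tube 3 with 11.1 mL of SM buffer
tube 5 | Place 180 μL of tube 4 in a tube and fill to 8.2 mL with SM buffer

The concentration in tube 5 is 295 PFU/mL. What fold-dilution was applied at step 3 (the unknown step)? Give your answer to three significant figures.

Step 1: 420 μL + 3700 μL = 4120 μL total → factor 4120/420 = 9.8095
Step 2: 350 μL + 4050 μL = 4400 μL total → factor 4400/350 = 12.571
Step 3: unknown factor x
Step 4: 0.65 mL + 11.1 mL = 11.75 mL total → factor 11.75/0.65 = 18.077
Step 5: 180 μL brought to 8.2 mL → factor 8200/180 = 45.556
Product of known-step factors = 1.0155 × 10^5
Overall factor = 3.00 × 10^8 PFU/mL / (295 PFU/mL) = 1.0169 × 10^6
x = 1.0169 × 10^6 / 1.0155 × 10^5 = 10.0

10.0-fold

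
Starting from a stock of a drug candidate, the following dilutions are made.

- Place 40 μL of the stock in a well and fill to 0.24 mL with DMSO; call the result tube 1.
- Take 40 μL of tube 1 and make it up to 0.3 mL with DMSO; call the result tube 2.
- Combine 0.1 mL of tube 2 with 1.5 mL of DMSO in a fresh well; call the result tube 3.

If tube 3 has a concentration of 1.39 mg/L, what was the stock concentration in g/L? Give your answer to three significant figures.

Step 1: 40 μL brought to 0.24 mL → factor 240/40 = 6
Step 2: 40 μL brought to 0.3 mL → factor 300/40 = 7.5
Step 3: 0.1 mL + 1.5 mL = 1.6 mL total → factor 1.6/0.1 = 16
Overall dilution factor = 6 × 7.5 × 16 = 720
Stock = 1.39 mg/L × 720 = 1001 mg/L = 1.00 g/L

1.00 g/L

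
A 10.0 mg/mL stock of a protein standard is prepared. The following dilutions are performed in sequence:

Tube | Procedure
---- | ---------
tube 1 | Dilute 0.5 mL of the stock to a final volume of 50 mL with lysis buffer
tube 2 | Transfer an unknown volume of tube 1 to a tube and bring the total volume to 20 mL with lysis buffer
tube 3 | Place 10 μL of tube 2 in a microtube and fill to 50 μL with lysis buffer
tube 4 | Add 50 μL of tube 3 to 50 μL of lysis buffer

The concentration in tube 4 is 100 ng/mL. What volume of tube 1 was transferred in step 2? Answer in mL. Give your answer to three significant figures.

0.200 mL

Step 1: 0.5 mL brought to 50 mL → factor 50/0.5 = 100
Step 2: v brought to 20 mL → factor = 20 mL/v
Step 3: 10 μL brought to 50 μL → factor 50/10 = 5
Step 4: 50 μL + 50 μL = 100 μL total → factor 100/50 = 2
Product of known-step factors = 1000
Overall factor = 10.0 mg/mL / (100 ng/mL) = 1 × 10^5
Step-2 factor = 1 × 10^5 / 1000 = 100
v = 20 mL / 100 = 0.200 mL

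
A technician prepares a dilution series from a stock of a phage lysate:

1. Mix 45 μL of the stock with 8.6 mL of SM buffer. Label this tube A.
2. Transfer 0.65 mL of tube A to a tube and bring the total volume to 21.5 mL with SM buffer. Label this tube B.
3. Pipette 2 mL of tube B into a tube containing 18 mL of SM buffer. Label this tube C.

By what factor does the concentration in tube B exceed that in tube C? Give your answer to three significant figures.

10.0

Step 1: 45 μL + 8.6 mL = 8645 μL total → factor 8645/45 = 192.11
Step 2: 0.65 mL brought to 21.5 mL → factor 21.5/0.65 = 33.077
Step 3: 2 mL + 18 mL = 20 mL total → factor 20/2 = 10
Dilution factor to tube B = 6354.4; to tube C = 63544
[tube B]/[tube C] = (factor to tube C)/(factor to tube B) = 63544/6354.4 = 10.0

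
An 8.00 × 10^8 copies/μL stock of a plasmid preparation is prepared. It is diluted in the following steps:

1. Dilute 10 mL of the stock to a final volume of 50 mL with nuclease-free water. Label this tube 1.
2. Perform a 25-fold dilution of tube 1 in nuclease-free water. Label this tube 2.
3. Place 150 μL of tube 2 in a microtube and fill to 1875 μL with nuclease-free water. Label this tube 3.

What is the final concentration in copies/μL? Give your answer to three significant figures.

5.12 × 10^5 copies/μL

Step 1: 10 mL brought to 50 mL → factor 50/10 = 5
Step 2: 25-fold → factor 25
Step 3: 150 μL brought to 1875 μL → factor 1875/150 = 12.5
Overall dilution factor = 5 × 25 × 12.5 = 1562.5
Final = 8.00 × 10^8 copies/μL / 1562.5 = 5.12 × 10^5 copies/μL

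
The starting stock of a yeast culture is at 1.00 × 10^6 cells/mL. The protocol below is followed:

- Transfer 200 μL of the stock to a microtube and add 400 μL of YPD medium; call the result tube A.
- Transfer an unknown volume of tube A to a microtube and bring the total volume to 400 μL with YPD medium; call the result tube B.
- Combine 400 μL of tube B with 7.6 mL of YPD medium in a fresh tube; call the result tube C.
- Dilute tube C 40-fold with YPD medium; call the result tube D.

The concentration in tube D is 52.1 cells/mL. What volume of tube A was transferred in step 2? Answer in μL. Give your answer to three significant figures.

Step 1: 200 μL + 400 μL = 600 μL total → factor 600/200 = 3
Step 2: v brought to 400 μL → factor = 400 μL/v
Step 3: 400 μL + 7.6 mL = 8000 μL total → factor 8000/400 = 20
Step 4: 40-fold → factor 40
Product of known-step factors = 2400
Overall factor = 1.00 × 10^6 cells/mL / (52.1 cells/mL) = 19194
Step-2 factor = 19194 / 2400 = 7.9974
v = 400 μL / 7.9974 = 50.0 μL

50.0 μL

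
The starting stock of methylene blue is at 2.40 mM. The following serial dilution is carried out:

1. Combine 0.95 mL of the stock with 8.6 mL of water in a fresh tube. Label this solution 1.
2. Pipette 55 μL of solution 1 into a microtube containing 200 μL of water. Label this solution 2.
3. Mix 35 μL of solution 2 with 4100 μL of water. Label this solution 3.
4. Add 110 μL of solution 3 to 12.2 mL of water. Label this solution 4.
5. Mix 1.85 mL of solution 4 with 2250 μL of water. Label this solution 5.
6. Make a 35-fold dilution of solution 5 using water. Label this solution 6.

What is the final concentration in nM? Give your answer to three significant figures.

Step 1: 0.95 mL + 8.6 mL = 9.55 mL total → factor 9.55/0.95 = 10.053
Step 2: 55 μL + 200 μL = 255 μL total → factor 255/55 = 4.6364
Step 3: 35 μL + 4100 μL = 4135 μL total → factor 4135/35 = 118.14
Step 4: 110 μL + 12.2 mL = 12310 μL total → factor 12310/110 = 111.91
Step 5: 1.85 mL + 2250 μL = 4.1 mL total → factor 4.1/1.85 = 2.2162
Step 6: 35-fold → factor 35
Overall dilution factor = 10.053 × 4.6364 × 118.14 × 111.91 × 2.2162 × 35 = 4.7798 × 10^7
Final = 2.40 mM / 4.7798 × 10^7 = 5.021 × 10^-8 mM = 0.0502 nM

0.0502 nM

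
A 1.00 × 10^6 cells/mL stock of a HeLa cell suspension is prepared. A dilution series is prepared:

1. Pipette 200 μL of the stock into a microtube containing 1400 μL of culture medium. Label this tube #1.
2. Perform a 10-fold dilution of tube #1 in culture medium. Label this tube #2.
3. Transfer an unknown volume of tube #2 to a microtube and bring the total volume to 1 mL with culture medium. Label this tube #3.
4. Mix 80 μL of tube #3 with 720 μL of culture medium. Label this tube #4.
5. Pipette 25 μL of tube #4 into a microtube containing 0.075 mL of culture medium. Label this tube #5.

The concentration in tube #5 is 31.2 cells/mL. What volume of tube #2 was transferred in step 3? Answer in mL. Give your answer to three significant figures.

0.0998 mL

Step 1: 200 μL + 1400 μL = 1600 μL total → factor 1600/200 = 8
Step 2: 10-fold → factor 10
Step 3: v brought to 1 mL → factor = 1 mL/v
Step 4: 80 μL + 720 μL = 800 μL total → factor 800/80 = 10
Step 5: 25 μL + 0.075 mL = 100 μL total → factor 100/25 = 4
Product of known-step factors = 3200
Overall factor = 1.00 × 10^6 cells/mL / (31.2 cells/mL) = 32051
Step-3 factor = 32051 / 3200 = 10.016
v = 1 mL / 10.016 = 0.0998 mL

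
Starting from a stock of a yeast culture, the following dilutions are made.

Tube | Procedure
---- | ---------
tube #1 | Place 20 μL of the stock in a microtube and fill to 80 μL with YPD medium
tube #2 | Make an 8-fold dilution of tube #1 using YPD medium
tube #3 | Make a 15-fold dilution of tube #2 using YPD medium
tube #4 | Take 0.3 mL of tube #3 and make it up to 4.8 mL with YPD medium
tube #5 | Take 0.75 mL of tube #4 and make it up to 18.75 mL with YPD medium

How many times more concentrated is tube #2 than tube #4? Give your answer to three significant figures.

Step 1: 20 μL brought to 80 μL → factor 80/20 = 4
Step 2: 8-fold → factor 8
Step 3: 15-fold → factor 15
Step 4: 0.3 mL brought to 4.8 mL → factor 4.8/0.3 = 16
Dilution factor to tube #2 = 32; to tube #4 = 7680
[tube #2]/[tube #4] = (factor to tube #4)/(factor to tube #2) = 7680/32 = 240

240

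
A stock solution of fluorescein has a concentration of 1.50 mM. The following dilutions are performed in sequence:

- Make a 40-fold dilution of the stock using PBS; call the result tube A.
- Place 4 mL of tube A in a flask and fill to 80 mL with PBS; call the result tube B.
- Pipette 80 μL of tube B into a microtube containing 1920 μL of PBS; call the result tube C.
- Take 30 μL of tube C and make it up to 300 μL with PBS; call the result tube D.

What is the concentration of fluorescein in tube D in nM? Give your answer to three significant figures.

Step 1: 40-fold → factor 40
Step 2: 4 mL brought to 80 mL → factor 80/4 = 20
Step 3: 80 μL + 1920 μL = 2000 μL total → factor 2000/80 = 25
Step 4: 30 μL brought to 300 μL → factor 300/30 = 10
Overall dilution factor = 40 × 20 × 25 × 10 = 2 × 10^5
Final = 1.50 mM / 2 × 10^5 = 7.500 × 10^-6 mM = 7.50 nM

7.50 nM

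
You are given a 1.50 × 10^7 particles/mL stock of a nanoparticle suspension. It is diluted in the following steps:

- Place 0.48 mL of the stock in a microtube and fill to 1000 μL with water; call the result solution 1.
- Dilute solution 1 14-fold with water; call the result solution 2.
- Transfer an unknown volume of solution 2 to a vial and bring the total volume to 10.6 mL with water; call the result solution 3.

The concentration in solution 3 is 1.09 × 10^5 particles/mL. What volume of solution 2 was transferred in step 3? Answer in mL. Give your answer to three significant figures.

2.25 mL

Step 1: 0.48 mL brought to 1000 μL → factor 1/0.48 = 2.0833
Step 2: 14-fold → factor 14
Step 3: v brought to 10.6 mL → factor = 10.6 mL/v
Product of known-step factors = 29.167
Overall factor = 1.50 × 10^7 particles/mL / (1.09 × 10^5 particles/mL) = 137.61
Step-3 factor = 137.61 / 29.167 = 4.7182
v = 10.6 mL / 4.7182 = 2.25 mL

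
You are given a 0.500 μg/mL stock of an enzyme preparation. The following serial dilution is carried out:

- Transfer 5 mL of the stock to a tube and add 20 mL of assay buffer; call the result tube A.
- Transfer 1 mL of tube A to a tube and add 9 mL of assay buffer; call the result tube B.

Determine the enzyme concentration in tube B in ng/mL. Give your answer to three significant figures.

Step 1: 5 mL + 20 mL = 25 mL total → factor 25/5 = 5
Step 2: 1 mL + 9 mL = 10 mL total → factor 10/1 = 10
Overall dilution factor = 5 × 10 = 50
Final = 0.500 μg/mL / 50 = 0.01000 μg/mL = 10.0 ng/mL

10.0 ng/mL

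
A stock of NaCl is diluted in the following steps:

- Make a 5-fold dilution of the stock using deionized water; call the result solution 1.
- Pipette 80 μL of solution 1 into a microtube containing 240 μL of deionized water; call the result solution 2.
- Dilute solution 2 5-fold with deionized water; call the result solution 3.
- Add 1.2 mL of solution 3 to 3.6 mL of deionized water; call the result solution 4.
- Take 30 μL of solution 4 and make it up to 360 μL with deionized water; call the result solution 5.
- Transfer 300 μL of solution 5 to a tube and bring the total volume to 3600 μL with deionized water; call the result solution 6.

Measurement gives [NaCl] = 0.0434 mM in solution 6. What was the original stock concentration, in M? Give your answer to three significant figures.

2.50 M

Step 1: 5-fold → factor 5
Step 2: 80 μL + 240 μL = 320 μL total → factor 320/80 = 4
Step 3: 5-fold → factor 5
Step 4: 1.2 mL + 3.6 mL = 4.8 mL total → factor 4.8/1.2 = 4
Step 5: 30 μL brought to 360 μL → factor 360/30 = 12
Step 6: 300 μL brought to 3600 μL → factor 3600/300 = 12
Overall dilution factor = 5 × 4 × 5 × 4 × 12 × 12 = 57600
Stock = 0.0434 mM × 57600 = 2500 mM = 2.50 M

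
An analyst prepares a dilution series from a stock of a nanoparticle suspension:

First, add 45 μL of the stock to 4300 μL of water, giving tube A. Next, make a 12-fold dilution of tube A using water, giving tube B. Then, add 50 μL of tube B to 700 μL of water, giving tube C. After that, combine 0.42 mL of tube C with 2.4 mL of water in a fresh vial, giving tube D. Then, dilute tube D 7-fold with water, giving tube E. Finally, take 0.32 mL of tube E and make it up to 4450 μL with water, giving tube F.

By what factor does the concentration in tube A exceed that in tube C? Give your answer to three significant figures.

180

Step 1: 45 μL + 4300 μL = 4345 μL total → factor 4345/45 = 96.556
Step 2: 12-fold → factor 12
Step 3: 50 μL + 700 μL = 750 μL total → factor 750/50 = 15
Dilution factor to tube A = 96.556; to tube C = 17380
[tube A]/[tube C] = (factor to tube C)/(factor to tube A) = 17380/96.556 = 180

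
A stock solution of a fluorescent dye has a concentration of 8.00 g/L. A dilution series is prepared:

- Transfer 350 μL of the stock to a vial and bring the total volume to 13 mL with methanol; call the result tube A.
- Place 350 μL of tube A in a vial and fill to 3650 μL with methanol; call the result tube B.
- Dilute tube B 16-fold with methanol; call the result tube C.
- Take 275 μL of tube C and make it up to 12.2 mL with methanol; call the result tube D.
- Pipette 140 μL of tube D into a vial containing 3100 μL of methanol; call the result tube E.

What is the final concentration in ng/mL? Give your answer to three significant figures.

Step 1: 350 μL brought to 13 mL → factor 13000/350 = 37.143
Step 2: 350 μL brought to 3650 μL → factor 3650/350 = 10.429
Step 3: 16-fold → factor 16
Step 4: 275 μL brought to 12.2 mL → factor 12200/275 = 44.364
Step 5: 140 μL + 3100 μL = 3240 μL total → factor 3240/140 = 23.143
Overall dilution factor = 37.143 × 10.429 × 16 × 44.364 × 23.143 = 6.363 × 10^6
Final = 8.00 g/L / 6.363 × 10^6 = 1.257 × 10^-6 g/L = 1.26 ng/mL

1.26 ng/mL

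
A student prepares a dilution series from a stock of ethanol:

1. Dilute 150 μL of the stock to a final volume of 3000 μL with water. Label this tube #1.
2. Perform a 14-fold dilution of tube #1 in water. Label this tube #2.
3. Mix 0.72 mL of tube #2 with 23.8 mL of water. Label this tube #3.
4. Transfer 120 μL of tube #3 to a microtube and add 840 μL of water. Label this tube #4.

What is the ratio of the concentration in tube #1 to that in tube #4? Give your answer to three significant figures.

Step 1: 150 μL brought to 3000 μL → factor 3000/150 = 20
Step 2: 14-fold → factor 14
Step 3: 0.72 mL + 23.8 mL = 24.52 mL total → factor 24.52/0.72 = 34.056
Step 4: 120 μL + 840 μL = 960 μL total → factor 960/120 = 8
Dilution factor to tube #1 = 20; to tube #4 = 76284
[tube #1]/[tube #4] = (factor to tube #4)/(factor to tube #1) = 76284/20 = 3.81 × 10^3

3.81 × 10^3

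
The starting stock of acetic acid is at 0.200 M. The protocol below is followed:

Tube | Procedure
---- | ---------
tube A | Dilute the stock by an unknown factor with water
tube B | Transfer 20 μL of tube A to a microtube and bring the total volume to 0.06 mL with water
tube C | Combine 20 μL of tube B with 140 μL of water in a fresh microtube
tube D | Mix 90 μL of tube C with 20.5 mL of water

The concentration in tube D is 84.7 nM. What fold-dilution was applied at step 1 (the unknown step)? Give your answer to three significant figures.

Step 1: unknown factor x
Step 2: 20 μL brought to 0.06 mL → factor 60/20 = 3
Step 3: 20 μL + 140 μL = 160 μL total → factor 160/20 = 8
Step 4: 90 μL + 20.5 mL = 20590 μL total → factor 20590/90 = 228.78
Product of known-step factors = 5490.7
Overall factor = 0.200 M / (84.7 nM) = 2.3613 × 10^6
x = 2.3613 × 10^6 / 5490.7 = 430

430-fold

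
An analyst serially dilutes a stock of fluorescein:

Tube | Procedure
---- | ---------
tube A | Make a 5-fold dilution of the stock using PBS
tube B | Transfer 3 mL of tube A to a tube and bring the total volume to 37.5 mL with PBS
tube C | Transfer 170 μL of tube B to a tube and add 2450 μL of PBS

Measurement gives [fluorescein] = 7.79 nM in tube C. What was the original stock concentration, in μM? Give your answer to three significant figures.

7.50 μM

Step 1: 5-fold → factor 5
Step 2: 3 mL brought to 37.5 mL → factor 37.5/3 = 12.5
Step 3: 170 μL + 2450 μL = 2620 μL total → factor 2620/170 = 15.412
Overall dilution factor = 5 × 12.5 × 15.412 = 963.24
Stock = 7.79 nM × 963.24 = 7504 nM = 7.50 μM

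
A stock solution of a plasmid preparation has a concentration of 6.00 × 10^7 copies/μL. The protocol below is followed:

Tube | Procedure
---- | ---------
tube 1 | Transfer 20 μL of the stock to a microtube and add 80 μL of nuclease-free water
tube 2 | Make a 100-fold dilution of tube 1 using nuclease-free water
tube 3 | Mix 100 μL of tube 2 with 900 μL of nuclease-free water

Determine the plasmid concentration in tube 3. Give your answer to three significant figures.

1.20 × 10^4 copies/μL

Step 1: 20 μL + 80 μL = 100 μL total → factor 100/20 = 5
Step 2: 100-fold → factor 100
Step 3: 100 μL + 900 μL = 1000 μL total → factor 1000/100 = 10
Overall dilution factor = 5 × 100 × 10 = 5000
Final = 6.00 × 10^7 copies/μL / 5000 = 1.20 × 10^4 copies/μL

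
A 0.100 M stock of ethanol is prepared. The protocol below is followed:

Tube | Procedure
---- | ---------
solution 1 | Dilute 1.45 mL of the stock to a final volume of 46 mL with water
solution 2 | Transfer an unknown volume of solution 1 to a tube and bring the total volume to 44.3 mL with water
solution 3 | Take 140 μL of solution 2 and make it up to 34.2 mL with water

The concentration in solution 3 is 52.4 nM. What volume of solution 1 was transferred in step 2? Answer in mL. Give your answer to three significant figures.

Step 1: 1.45 mL brought to 46 mL → factor 46/1.45 = 31.724
Step 2: v brought to 44.3 mL → factor = 44.3 mL/v
Step 3: 140 μL brought to 34.2 mL → factor 34200/140 = 244.29
Product of known-step factors = 7749.8
Overall factor = 0.100 M / (52.4 nM) = 1.9084 × 10^6
Step-2 factor = 1.9084 × 10^6 / 7749.8 = 246.25
v = 44.3 mL / 246.25 = 0.180 mL

0.180 mL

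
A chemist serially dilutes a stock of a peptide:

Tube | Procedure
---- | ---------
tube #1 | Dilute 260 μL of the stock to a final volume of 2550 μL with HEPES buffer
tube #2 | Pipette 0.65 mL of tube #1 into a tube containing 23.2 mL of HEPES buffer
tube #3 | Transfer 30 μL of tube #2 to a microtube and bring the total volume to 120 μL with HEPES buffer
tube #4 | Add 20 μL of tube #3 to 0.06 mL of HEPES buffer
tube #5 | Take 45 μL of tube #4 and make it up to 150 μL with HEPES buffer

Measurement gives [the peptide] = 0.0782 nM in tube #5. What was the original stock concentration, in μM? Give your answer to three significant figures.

Step 1: 260 μL brought to 2550 μL → factor 2550/260 = 9.8077
Step 2: 0.65 mL + 23.2 mL = 23.85 mL total → factor 23.85/0.65 = 36.692
Step 3: 30 μL brought to 120 μL → factor 120/30 = 4
Step 4: 20 μL + 0.06 mL = 80 μL total → factor 80/20 = 4
Step 5: 45 μL brought to 150 μL → factor 150/45 = 3.3333
Overall dilution factor = 9.8077 × 36.692 × 4 × 4 × 3.3333 = 19193
Stock = 0.0782 nM × 19193 = 1501 nM = 1.50 μM

1.50 μM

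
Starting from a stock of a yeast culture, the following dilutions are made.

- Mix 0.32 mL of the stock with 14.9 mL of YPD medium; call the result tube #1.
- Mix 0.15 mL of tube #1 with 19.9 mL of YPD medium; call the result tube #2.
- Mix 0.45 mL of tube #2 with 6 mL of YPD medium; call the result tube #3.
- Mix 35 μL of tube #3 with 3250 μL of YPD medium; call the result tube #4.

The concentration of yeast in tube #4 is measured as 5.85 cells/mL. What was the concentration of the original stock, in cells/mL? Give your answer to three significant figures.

5.00 × 10^7 cells/mL

Step 1: 0.32 mL + 14.9 mL = 15.22 mL total → factor 15.22/0.32 = 47.562
Step 2: 0.15 mL + 19.9 mL = 20.05 mL total → factor 20.05/0.15 = 133.67
Step 3: 0.45 mL + 6 mL = 6.45 mL total → factor 6.45/0.45 = 14.333
Step 4: 35 μL + 3250 μL = 3285 μL total → factor 3285/35 = 93.857
Overall dilution factor = 47.562 × 133.67 × 14.333 × 93.857 = 8.5527 × 10^6
Stock = 5.85 cells/mL × 8.5527 × 10^6 = 5.00 × 10^7 cells/mL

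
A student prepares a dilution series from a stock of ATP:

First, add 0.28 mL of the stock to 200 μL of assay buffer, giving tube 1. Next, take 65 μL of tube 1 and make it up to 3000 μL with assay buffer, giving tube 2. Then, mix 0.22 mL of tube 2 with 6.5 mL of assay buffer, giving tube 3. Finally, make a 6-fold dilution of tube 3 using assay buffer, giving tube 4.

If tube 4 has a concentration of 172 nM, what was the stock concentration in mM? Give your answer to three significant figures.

2.49 mM

Step 1: 0.28 mL + 200 μL = 0.48 mL total → factor 0.48/0.28 = 1.7143
Step 2: 65 μL brought to 3000 μL → factor 3000/65 = 46.154
Step 3: 0.22 mL + 6.5 mL = 6.72 mL total → factor 6.72/0.22 = 30.545
Step 4: 6-fold → factor 6
Overall dilution factor = 1.7143 × 46.154 × 30.545 × 6 = 14501
Stock = 172 nM × 14501 = 2.494 × 10^6 nM = 2.49 mM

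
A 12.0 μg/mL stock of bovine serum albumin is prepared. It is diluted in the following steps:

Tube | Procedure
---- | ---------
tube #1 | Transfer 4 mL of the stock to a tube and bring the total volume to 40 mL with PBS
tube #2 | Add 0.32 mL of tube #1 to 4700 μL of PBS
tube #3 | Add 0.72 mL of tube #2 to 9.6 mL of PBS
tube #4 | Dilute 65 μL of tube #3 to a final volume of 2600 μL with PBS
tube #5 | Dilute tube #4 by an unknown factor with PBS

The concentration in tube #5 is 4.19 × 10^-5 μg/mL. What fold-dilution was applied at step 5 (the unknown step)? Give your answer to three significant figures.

3.18-fold

Step 1: 4 mL brought to 40 mL → factor 40/4 = 10
Step 2: 0.32 mL + 4700 μL = 5.02 mL total → factor 5.02/0.32 = 15.688
Step 3: 0.72 mL + 9.6 mL = 10.32 mL total → factor 10.32/0.72 = 14.333
Step 4: 65 μL brought to 2600 μL → factor 2600/65 = 40
Step 5: unknown factor x
Product of known-step factors = 89942
Overall factor = 12.0 μg/mL / (4.19 × 10^-5 μg/mL) = 2.864 × 10^5
x = 2.864 × 10^5 / 89942 = 3.18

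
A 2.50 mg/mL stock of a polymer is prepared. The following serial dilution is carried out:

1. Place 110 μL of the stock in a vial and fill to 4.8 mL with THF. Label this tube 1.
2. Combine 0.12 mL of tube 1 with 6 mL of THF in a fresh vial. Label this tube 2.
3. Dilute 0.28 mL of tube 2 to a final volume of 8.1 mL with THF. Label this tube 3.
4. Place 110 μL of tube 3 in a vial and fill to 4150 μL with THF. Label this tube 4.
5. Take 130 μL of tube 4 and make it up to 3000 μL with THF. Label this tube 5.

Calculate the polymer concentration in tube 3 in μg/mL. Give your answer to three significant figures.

Step 1: 110 μL brought to 4.8 mL → factor 4800/110 = 43.636
Step 2: 0.12 mL + 6 mL = 6.12 mL total → factor 6.12/0.12 = 51
Step 3: 0.28 mL brought to 8.1 mL → factor 8.1/0.28 = 28.929
Dilution factor through tube 3 = 43.636 × 51 × 28.929 = 64379
[tube 3] = 2.50 mg/mL / 64379 = 3.883 × 10^-5 mg/mL = 0.0388 μg/mL

0.0388 μg/mL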